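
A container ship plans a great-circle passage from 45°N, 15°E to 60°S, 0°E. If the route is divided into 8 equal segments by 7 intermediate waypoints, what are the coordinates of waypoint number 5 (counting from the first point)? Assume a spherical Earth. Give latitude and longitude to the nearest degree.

The haversine formula gives a central angle δ ≈ 1.845 rad (105.7°) between the endpoints.
Interpolate at f = 5/8 with slerp weights a = sin((1−f)δ)/sin δ ≈ 0.663, b = sin(fδ)/sin δ ≈ 0.950.
p = a·p₁ + b·p₂ ≈ (0.927, 0.121, -0.354); φ = arcsin(p_z) ≈ -20.71°, λ = atan2(p_y, p_x) ≈ 7.45°.

≈ 21°S, 7°E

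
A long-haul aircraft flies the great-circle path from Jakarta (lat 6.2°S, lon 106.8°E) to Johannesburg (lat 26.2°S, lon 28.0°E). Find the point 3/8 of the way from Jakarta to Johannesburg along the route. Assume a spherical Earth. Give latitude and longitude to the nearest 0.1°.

≈ lat 17.6°S, lon 79.5°E

Convert each endpoint to a unit vector on the sphere (x = cos φ cos λ, y = cos φ sin λ, z = sin φ).
The central angle between the endpoints is δ = arccos(p₁·p₂) ≈ 1.348 rad (77.2°).
Interpolate at f = 3/8 with slerp weights a = sin((1−f)δ)/sin δ ≈ 0.765, b = sin(fδ)/sin δ ≈ 0.497.
p = a·p₁ + b·p₂ ≈ (0.173, 0.937, -0.302); φ = arcsin(p_z) ≈ -17.57°, λ = atan2(p_y, p_x) ≈ 79.52°.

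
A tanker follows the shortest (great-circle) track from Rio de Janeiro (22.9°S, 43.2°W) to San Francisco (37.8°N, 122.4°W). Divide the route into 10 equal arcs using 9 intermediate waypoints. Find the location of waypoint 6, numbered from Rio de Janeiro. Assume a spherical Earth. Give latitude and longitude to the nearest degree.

≈ 16°N, 86°W

Convert each endpoint to a unit vector on the sphere (x = cos φ cos λ, y = cos φ sin λ, z = sin φ).
The central angle between the endpoints is δ = arccos(p₁·p₂) ≈ 1.673 rad (95.9°).
Interpolate at f = 6/10 with slerp weights a = sin((1−f)δ)/sin δ ≈ 0.624, b = sin(fδ)/sin δ ≈ 0.848.
p = a·p₁ + b·p₂ ≈ (0.060, -0.959, 0.277); φ = arcsin(p_z) ≈ 16.08°, λ = atan2(p_y, p_x) ≈ -86.43°.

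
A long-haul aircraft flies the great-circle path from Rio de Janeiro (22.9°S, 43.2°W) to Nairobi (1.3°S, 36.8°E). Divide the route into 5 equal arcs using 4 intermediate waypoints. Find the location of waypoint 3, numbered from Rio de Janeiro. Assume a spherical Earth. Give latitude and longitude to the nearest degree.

≈ 13°S, 7°E

From cos δ = sin φ₁ sin φ₂ + cos φ₁ cos φ₂ cos Δλ, the central angle is δ ≈ 1.401 rad (80.3°).
Interpolate at f = 3/5 with slerp weights a = sin((1−f)δ)/sin δ ≈ 0.539, b = sin(fδ)/sin δ ≈ 0.756.
p = a·p₁ + b·p₂ ≈ (0.967, 0.113, -0.227); φ = arcsin(p_z) ≈ -13.12°, λ = atan2(p_y, p_x) ≈ 6.64°.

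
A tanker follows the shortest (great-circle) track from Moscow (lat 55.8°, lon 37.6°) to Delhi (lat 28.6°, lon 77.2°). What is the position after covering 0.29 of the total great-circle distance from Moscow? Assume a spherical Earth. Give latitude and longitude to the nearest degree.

≈ lat 49°, lon 53°

The haversine formula gives a central angle δ ≈ 0.682 rad (39.1°) between the endpoints.
Interpolate at f = 0.29 with slerp weights a = sin((1−f)δ)/sin δ ≈ 0.739, b = sin(fδ)/sin δ ≈ 0.312.
p = a·p₁ + b·p₂ ≈ (0.390, 0.520, 0.760); φ = arcsin(p_z) ≈ 49.47°, λ = atan2(p_y, p_x) ≈ 53.17°.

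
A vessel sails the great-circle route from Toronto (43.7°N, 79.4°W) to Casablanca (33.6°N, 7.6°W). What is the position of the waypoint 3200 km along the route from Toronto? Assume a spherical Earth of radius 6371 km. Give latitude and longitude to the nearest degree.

Write both endpoints as unit vectors p₁, p₂ with components (cos φ cos λ, cos φ sin λ, sin φ).
The central angle between the endpoints is δ = arccos(p₁·p₂) ≈ 0.964 rad (55.2°). The total great-circle distance is δ·R ≈ 0.964 × 6371 ≈ 6140 km, so the target fraction is f = 3200/6140 ≈ 0.521.
Interpolate at f ≈ 0.521 with slerp weights a = sin((1−f)δ)/sin δ ≈ 0.542, b = sin(fδ)/sin δ ≈ 0.586.
p = a·p₁ + b·p₂ ≈ (0.556, -0.450, 0.699); φ = arcsin(p_z) ≈ 44.34°, λ = atan2(p_y, p_x) ≈ -38.97°.

≈ (44°N, 39°W)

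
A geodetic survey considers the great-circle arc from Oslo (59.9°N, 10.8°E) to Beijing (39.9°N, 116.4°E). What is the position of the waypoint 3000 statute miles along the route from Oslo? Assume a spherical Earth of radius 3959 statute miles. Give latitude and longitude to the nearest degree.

≈ 55°N, 98°E

Convert each endpoint to a unit vector on the sphere (x = cos φ cos λ, y = cos φ sin λ, z = sin φ).
The central angle between the endpoints is δ = arccos(p₁·p₂) ≈ 1.102 rad (63.2°). The total great-circle distance is δ·R ≈ 1.102 × 3959 ≈ 4364 mi, so the target fraction is f = 3000/4364 ≈ 0.687.
Interpolate at f ≈ 0.687 with slerp weights a = sin((1−f)δ)/sin δ ≈ 0.379, b = sin(fδ)/sin δ ≈ 0.770.
p = a·p₁ + b·p₂ ≈ (-0.076, 0.565, 0.822); φ = arcsin(p_z) ≈ 55.25°, λ = atan2(p_y, p_x) ≈ 97.69°.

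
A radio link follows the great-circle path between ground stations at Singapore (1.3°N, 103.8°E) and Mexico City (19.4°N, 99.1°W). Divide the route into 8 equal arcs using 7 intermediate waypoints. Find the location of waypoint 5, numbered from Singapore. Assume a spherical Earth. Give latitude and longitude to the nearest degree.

≈ (44°N, 160°W)

Write both endpoints as unit vectors p₁, p₂ with components (cos φ cos λ, cos φ sin λ, sin φ).
The central angle between the endpoints is δ = arccos(p₁·p₂) ≈ 2.608 rad (149.4°).
Interpolate at f = 5/8 with slerp weights a = sin((1−f)δ)/sin δ ≈ 1.631, b = sin(fδ)/sin δ ≈ 1.964.
p = a·p₁ + b·p₂ ≈ (-0.682, -0.245, 0.689); φ = arcsin(p_z) ≈ 43.57°, λ = atan2(p_y, p_x) ≈ -160.26°.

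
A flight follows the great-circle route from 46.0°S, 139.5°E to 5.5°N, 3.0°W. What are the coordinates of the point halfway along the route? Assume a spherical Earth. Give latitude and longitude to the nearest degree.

Write both endpoints as unit vectors p₁, p₂ with components (cos φ cos λ, cos φ sin λ, sin φ).
The central angle between the endpoints is δ = arccos(p₁·p₂) ≈ 2.236 rad (128.1°).
Interpolate at f = 1/2 with slerp weights a = sin((1−f)δ)/sin δ ≈ 1.143, b = sin(fδ)/sin δ ≈ 1.143.
p = a·p₁ + b·p₂ ≈ (0.533, 0.456, -0.713); φ = arcsin(p_z) ≈ -45.47°, λ = atan2(p_y, p_x) ≈ 40.59°.

≈ 45°S, 41°E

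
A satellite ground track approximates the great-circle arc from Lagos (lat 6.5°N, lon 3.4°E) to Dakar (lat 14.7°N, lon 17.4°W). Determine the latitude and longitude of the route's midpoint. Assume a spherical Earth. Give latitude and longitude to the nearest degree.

Convert each endpoint to a unit vector on the sphere (x = cos φ cos λ, y = cos φ sin λ, z = sin φ).
The central angle between the endpoints is δ = arccos(p₁·p₂) ≈ 0.384 rad (22.0°).
Interpolate at f = 1/2 with slerp weights a = sin((1−f)δ)/sin δ ≈ 0.509, b = sin(fδ)/sin δ ≈ 0.509.
p = a·p₁ + b·p₂ ≈ (0.975, -0.117, 0.187); φ = arcsin(p_z) ≈ 10.77°, λ = atan2(p_y, p_x) ≈ -6.86°.

≈ lat 11°N, lon 7°W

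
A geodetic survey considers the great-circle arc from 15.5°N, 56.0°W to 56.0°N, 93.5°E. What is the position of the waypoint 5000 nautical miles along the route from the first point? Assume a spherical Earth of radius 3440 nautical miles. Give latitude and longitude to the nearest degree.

≈ 71°N, 60°E

Write both endpoints as unit vectors p₁, p₂ with components (cos φ cos λ, cos φ sin λ, sin φ).
The central angle between the endpoints is δ = arccos(p₁·p₂) ≈ 1.816 rad (104.0°). The total great-circle distance is δ·R ≈ 1.816 × 3440 ≈ 6247 nmi, so the target fraction is f = 5000/6247 ≈ 0.800.
Interpolate at f ≈ 0.800 with slerp weights a = sin((1−f)δ)/sin δ ≈ 0.366, b = sin(fδ)/sin δ ≈ 1.024.
p = a·p₁ + b·p₂ ≈ (0.162, 0.279, 0.946); φ = arcsin(p_z) ≈ 71.16°, λ = atan2(p_y, p_x) ≈ 59.89°.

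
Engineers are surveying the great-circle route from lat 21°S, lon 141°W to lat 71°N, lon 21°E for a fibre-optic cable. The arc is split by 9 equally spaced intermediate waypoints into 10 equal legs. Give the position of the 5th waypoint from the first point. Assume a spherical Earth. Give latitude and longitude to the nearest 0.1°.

The haversine formula gives a central angle δ ≈ 2.250 rad (128.9°) between the endpoints.
Interpolate at f = 5/10 with slerp weights a = sin((1−f)δ)/sin δ ≈ 1.159, b = sin(fδ)/sin δ ≈ 1.159.
p = a·p₁ + b·p₂ ≈ (-0.489, -0.546, 0.681); φ = arcsin(p_z) ≈ 42.89°, λ = atan2(p_y, p_x) ≈ -131.84°.

≈ lat 42.9°N, lon 131.8°W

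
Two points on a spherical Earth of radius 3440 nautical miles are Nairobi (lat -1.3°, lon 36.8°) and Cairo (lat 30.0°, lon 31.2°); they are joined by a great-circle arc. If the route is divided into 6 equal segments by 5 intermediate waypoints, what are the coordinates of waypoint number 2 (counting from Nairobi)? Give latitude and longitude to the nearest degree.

From cos δ = sin φ₁ sin φ₂ + cos φ₁ cos φ₂ cos Δλ, the central angle is δ ≈ 0.554 rad (31.8°).
Interpolate at f = 2/6 with slerp weights a = sin((1−f)δ)/sin δ ≈ 0.686, b = sin(fδ)/sin δ ≈ 0.349.
p = a·p₁ + b·p₂ ≈ (0.808, 0.568, 0.159); φ = arcsin(p_z) ≈ 9.15°, λ = atan2(p_y, p_x) ≈ 35.09°.

≈ lat 9°, lon 35°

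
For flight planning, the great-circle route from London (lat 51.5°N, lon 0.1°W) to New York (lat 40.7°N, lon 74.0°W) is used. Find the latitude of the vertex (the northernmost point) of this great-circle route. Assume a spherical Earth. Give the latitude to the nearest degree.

The great circle lies in the plane with unit normal n̂ = (p₁ × p₂)/|p₁ × p₂|.
Here n̂_z ≈ -0.591; the vertex latitude is φ_max = arccos|n̂_z| ≈ 53.8°.
Check via Clairaut: cos φ_max = |cos φ₁| · sin C = cos(51.5°)·sin(71.7°) ≈ 0.591, again giving ≈ 53.8°.

≈ 54°N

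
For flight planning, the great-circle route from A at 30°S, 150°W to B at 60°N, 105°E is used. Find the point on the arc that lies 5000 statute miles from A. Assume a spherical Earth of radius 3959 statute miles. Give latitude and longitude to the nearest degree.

From cos δ = sin φ₁ sin φ₂ + cos φ₁ cos φ₂ cos Δλ, the central angle is δ ≈ 2.147 rad (123.0°). The total great-circle distance is δ·R ≈ 2.147 × 3959 ≈ 8501 mi, so the target fraction is f = 5000/8501 ≈ 0.588.
Interpolate at f ≈ 0.588 with slerp weights a = sin((1−f)δ)/sin δ ≈ 0.923, b = sin(fδ)/sin δ ≈ 1.137.
p = a·p₁ + b·p₂ ≈ (-0.839, 0.149, 0.523); φ = arcsin(p_z) ≈ 31.54°, λ = atan2(p_y, p_x) ≈ 169.90°.

≈ 32°N, 170°E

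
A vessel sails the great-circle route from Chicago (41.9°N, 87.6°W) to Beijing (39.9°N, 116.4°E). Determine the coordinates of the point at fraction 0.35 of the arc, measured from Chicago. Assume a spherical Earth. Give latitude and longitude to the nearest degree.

The haversine formula gives a central angle δ ≈ 1.664 rad (95.4°) between the endpoints.
Interpolate at f = 0.35 with slerp weights a = sin((1−f)δ)/sin δ ≈ 0.887, b = sin(fδ)/sin δ ≈ 0.552.
p = a·p₁ + b·p₂ ≈ (-0.161, -0.280, 0.947); φ = arcsin(p_z) ≈ 71.18°, λ = atan2(p_y, p_x) ≈ -119.90°.

≈ (71°N, 120°W)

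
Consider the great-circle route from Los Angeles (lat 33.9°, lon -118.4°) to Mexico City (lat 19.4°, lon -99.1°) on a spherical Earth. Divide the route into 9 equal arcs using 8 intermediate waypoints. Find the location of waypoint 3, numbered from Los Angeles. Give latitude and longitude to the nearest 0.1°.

≈ lat 29.4°, lon -111.4°

Convert each endpoint to a unit vector on the sphere (x = cos φ cos λ, y = cos φ sin λ, z = sin φ).
The central angle between the endpoints is δ = arccos(p₁·p₂) ≈ 0.392 rad (22.5°).
Interpolate at f = 3/9 with slerp weights a = sin((1−f)δ)/sin δ ≈ 0.676, b = sin(fδ)/sin δ ≈ 0.341.
p = a·p₁ + b·p₂ ≈ (-0.318, -0.811, 0.490); φ = arcsin(p_z) ≈ 29.37°, λ = atan2(p_y, p_x) ≈ -111.39°.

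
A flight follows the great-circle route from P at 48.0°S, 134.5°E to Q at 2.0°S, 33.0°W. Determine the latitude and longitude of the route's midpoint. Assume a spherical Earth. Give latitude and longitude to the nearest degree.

≈ 64°S, 10°W

Write both endpoints as unit vectors p₁, p₂ with components (cos φ cos λ, cos φ sin λ, sin φ).
The central angle between the endpoints is δ = arccos(p₁·p₂) ≈ 2.248 rad (128.8°).
Interpolate at f = 1/2 with slerp weights a = sin((1−f)δ)/sin δ ≈ 1.158, b = sin(fδ)/sin δ ≈ 1.158.
p = a·p₁ + b·p₂ ≈ (0.427, -0.078, -0.901); φ = arcsin(p_z) ≈ -64.26°, λ = atan2(p_y, p_x) ≈ -10.29°.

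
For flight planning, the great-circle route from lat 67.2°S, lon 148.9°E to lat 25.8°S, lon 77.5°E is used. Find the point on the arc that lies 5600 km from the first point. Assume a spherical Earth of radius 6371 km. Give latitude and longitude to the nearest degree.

≈ lat 34°S, lon 82°E

Write both endpoints as unit vectors p₁, p₂ with components (cos φ cos λ, cos φ sin λ, sin φ).
The central angle between the endpoints is δ = arccos(p₁·p₂) ≈ 1.033 rad (59.2°). The total great-circle distance is δ·R ≈ 1.033 × 6371 ≈ 6579 km, so the target fraction is f = 5600/6579 ≈ 0.851.
Interpolate at f ≈ 0.851 with slerp weights a = sin((1−f)δ)/sin δ ≈ 0.178, b = sin(fδ)/sin δ ≈ 0.897.
p = a·p₁ + b·p₂ ≈ (0.116, 0.824, -0.555); φ = arcsin(p_z) ≈ -33.69°, λ = atan2(p_y, p_x) ≈ 82.01°.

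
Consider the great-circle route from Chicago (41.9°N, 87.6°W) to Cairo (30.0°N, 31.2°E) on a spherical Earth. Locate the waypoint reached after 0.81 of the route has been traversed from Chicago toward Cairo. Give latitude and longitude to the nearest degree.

≈ 42°N, 16°E

The haversine formula gives a central angle δ ≈ 1.547 rad (88.7°) between the endpoints.
Interpolate at f = 0.81 with slerp weights a = sin((1−f)δ)/sin δ ≈ 0.290, b = sin(fδ)/sin δ ≈ 0.950.
p = a·p₁ + b·p₂ ≈ (0.713, 0.211, 0.669); φ = arcsin(p_z) ≈ 41.97°, λ = atan2(p_y, p_x) ≈ 16.47°.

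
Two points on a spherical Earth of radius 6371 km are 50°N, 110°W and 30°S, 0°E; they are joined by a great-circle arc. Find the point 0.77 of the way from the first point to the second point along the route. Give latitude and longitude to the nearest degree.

Write both endpoints as unit vectors p₁, p₂ with components (cos φ cos λ, cos φ sin λ, sin φ).
The central angle between the endpoints is δ = arccos(p₁·p₂) ≈ 2.181 rad (125.0°).
Interpolate at f = 0.77 with slerp weights a = sin((1−f)δ)/sin δ ≈ 0.587, b = sin(fδ)/sin δ ≈ 1.213.
p = a·p₁ + b·p₂ ≈ (0.922, -0.355, -0.157); φ = arcsin(p_z) ≈ -9.03°, λ = atan2(p_y, p_x) ≈ -21.04°.

≈ 9°S, 21°W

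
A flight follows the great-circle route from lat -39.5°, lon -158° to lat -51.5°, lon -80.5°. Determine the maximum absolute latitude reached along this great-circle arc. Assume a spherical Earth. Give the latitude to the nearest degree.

The great circle lies in the plane with unit normal n̂ = (p₁ × p₂)/|p₁ × p₂|.
Here n̂_z ≈ +0.587; the vertex latitude is φ_max = arccos|n̂_z| ≈ 54.0°.

≈ -54°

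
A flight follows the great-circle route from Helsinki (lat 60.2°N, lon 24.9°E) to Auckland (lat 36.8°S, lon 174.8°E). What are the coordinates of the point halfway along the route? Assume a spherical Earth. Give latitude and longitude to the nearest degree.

Write both endpoints as unit vectors p₁, p₂ with components (cos φ cos λ, cos φ sin λ, sin φ).
The central angle between the endpoints is δ = arccos(p₁·p₂) ≈ 2.614 rad (149.8°).
Interpolate at f = 1/2 with slerp weights a = sin((1−f)δ)/sin δ ≈ 1.918, b = sin(fδ)/sin δ ≈ 1.918.
p = a·p₁ + b·p₂ ≈ (-0.665, 0.541, 0.515); φ = arcsin(p_z) ≈ 31.03°, λ = atan2(p_y, p_x) ≈ 140.89°.

≈ lat 31°N, lon 141°E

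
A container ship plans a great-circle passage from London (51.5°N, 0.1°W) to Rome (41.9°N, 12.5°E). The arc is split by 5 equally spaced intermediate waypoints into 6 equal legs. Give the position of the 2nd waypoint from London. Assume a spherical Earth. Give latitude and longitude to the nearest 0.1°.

Convert each endpoint to a unit vector on the sphere (x = cos φ cos λ, y = cos φ sin λ, z = sin φ).
The central angle between the endpoints is δ = arccos(p₁·p₂) ≈ 0.225 rad (12.9°).
Interpolate at f = 2/6 with slerp weights a = sin((1−f)δ)/sin δ ≈ 0.670, b = sin(fδ)/sin δ ≈ 0.336.
p = a·p₁ + b·p₂ ≈ (0.661, 0.053, 0.748); φ = arcsin(p_z) ≈ 48.46°, λ = atan2(p_y, p_x) ≈ 4.62°.

≈ (48.5°N, 4.6°E)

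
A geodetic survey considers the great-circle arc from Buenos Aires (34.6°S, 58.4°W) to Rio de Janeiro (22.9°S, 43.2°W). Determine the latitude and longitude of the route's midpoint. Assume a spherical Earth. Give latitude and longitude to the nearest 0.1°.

Convert each endpoint to a unit vector on the sphere (x = cos φ cos λ, y = cos φ sin λ, z = sin φ).
The central angle between the endpoints is δ = arccos(p₁·p₂) ≈ 0.309 rad (17.7°).
Interpolate at f = 1/2 with slerp weights a = sin((1−f)δ)/sin δ ≈ 0.506, b = sin(fδ)/sin δ ≈ 0.506.
p = a·p₁ + b·p₂ ≈ (0.558, -0.674, -0.484); φ = arcsin(p_z) ≈ -28.96°, λ = atan2(p_y, p_x) ≈ -50.37°.

≈ 29.0°S, 50.4°W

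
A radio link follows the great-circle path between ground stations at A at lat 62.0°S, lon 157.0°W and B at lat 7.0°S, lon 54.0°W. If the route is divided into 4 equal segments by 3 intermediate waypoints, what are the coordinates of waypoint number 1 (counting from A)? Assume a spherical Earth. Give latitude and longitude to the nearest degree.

Convert each endpoint to a unit vector on the sphere (x = cos φ cos λ, y = cos φ sin λ, z = sin φ).
The central angle between the endpoints is δ = arccos(p₁·p₂) ≈ 1.568 rad (89.8°).
Interpolate at f = 1/4 with slerp weights a = sin((1−f)δ)/sin δ ≈ 0.923, b = sin(fδ)/sin δ ≈ 0.382.
p = a·p₁ + b·p₂ ≈ (-0.176, -0.476, -0.862); φ = arcsin(p_z) ≈ -59.50°, λ = atan2(p_y, p_x) ≈ -110.29°.

≈ lat 59°S, lon 110°W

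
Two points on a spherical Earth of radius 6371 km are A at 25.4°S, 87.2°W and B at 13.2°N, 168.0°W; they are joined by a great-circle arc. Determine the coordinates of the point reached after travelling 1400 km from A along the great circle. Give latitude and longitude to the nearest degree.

Convert each endpoint to a unit vector on the sphere (x = cos φ cos λ, y = cos φ sin λ, z = sin φ).
The central angle between the endpoints is δ = arccos(p₁·p₂) ≈ 1.528 rad (87.6°). The total great-circle distance is δ·R ≈ 1.528 × 6371 ≈ 9736 km, so the target fraction is f = 1400/9736 ≈ 0.144.
Interpolate at f ≈ 0.144 with slerp weights a = sin((1−f)δ)/sin δ ≈ 0.967, b = sin(fδ)/sin δ ≈ 0.218.
p = a·p₁ + b·p₂ ≈ (-0.165, -0.916, -0.365); φ = arcsin(p_z) ≈ -21.40°, λ = atan2(p_y, p_x) ≈ -100.21°.

≈ 21°S, 100°W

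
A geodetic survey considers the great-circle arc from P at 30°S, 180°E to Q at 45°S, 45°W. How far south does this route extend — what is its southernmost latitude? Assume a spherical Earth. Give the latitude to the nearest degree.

The great circle lies in the plane with unit normal n̂ = (p₁ × p₂)/|p₁ × p₂|.
Here n̂_z ≈ +0.434; the vertex latitude is φ_max = arccos|n̂_z| ≈ 64.3°.
Check via Clairaut: cos φ_max = |cos φ₁| · sin C = cos(30.0°)·sin(149.9°) ≈ 0.434, again giving ≈ 64.3°.

≈ 64°S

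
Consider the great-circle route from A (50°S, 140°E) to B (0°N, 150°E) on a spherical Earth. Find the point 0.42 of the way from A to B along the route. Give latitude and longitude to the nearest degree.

≈ (29°S, 145°E)

Write both endpoints as unit vectors p₁, p₂ with components (cos φ cos λ, cos φ sin λ, sin φ).
The central angle between the endpoints is δ = arccos(p₁·p₂) ≈ 0.885 rad (50.7°).
Interpolate at f = 0.42 with slerp weights a = sin((1−f)δ)/sin δ ≈ 0.635, b = sin(fδ)/sin δ ≈ 0.469.
p = a·p₁ + b·p₂ ≈ (-0.719, 0.497, -0.486); φ = arcsin(p_z) ≈ -29.08°, λ = atan2(p_y, p_x) ≈ 145.35°.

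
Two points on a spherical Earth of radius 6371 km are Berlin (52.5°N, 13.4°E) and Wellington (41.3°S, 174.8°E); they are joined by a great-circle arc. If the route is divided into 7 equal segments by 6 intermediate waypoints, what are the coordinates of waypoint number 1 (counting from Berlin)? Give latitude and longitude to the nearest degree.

From cos δ = sin φ₁ sin φ₂ + cos φ₁ cos φ₂ cos Δλ, the central angle is δ ≈ 2.848 rad (163.2°).
Interpolate at f = 1/7 with slerp weights a = sin((1−f)δ)/sin δ ≈ 2.225, b = sin(fδ)/sin δ ≈ 1.365.
p = a·p₁ + b·p₂ ≈ (0.296, 0.407, 0.864); φ = arcsin(p_z) ≈ 59.79°, λ = atan2(p_y, p_x) ≈ 53.94°.

≈ (60°N, 54°E)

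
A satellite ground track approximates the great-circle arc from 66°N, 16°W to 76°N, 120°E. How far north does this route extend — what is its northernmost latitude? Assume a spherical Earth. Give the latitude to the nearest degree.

The great circle lies in the plane with unit normal n̂ = (p₁ × p₂)/|p₁ × p₂|.
Here n̂_z ≈ +0.118; the vertex latitude is φ_max = arccos|n̂_z| ≈ 83.2°.

≈ 83°N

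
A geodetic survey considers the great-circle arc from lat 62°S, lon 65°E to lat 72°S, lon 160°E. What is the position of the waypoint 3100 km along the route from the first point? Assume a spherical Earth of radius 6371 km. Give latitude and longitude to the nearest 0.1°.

≈ lat 74.6°S, lon 139.8°E

From cos δ = sin φ₁ sin φ₂ + cos φ₁ cos φ₂ cos Δλ, the central angle is δ ≈ 0.597 rad (34.2°). The total great-circle distance is δ·R ≈ 0.597 × 6371 ≈ 3803 km, so the target fraction is f = 3100/3803 ≈ 0.815.
Interpolate at f ≈ 0.815 with slerp weights a = sin((1−f)δ)/sin δ ≈ 0.196, b = sin(fδ)/sin δ ≈ 0.832.
p = a·p₁ + b·p₂ ≈ (-0.203, 0.171, -0.964); φ = arcsin(p_z) ≈ -74.61°, λ = atan2(p_y, p_x) ≈ 139.81°.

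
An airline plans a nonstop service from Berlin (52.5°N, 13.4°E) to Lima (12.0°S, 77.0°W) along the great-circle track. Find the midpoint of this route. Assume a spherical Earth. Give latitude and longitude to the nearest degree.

≈ 27°N, 45°W

Convert each endpoint to a unit vector on the sphere (x = cos φ cos λ, y = cos φ sin λ, z = sin φ).
The central angle between the endpoints is δ = arccos(p₁·p₂) ≈ 1.741 rad (99.7°).
Interpolate at f = 1/2 with slerp weights a = sin((1−f)δ)/sin δ ≈ 0.776, b = sin(fδ)/sin δ ≈ 0.776.
p = a·p₁ + b·p₂ ≈ (0.630, -0.630, 0.454); φ = arcsin(p_z) ≈ 27.01°, λ = atan2(p_y, p_x) ≈ -44.99°.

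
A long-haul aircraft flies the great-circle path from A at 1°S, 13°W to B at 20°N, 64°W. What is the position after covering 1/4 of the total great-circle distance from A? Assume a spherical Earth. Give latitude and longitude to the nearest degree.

Write both endpoints as unit vectors p₁, p₂ with components (cos φ cos λ, cos φ sin λ, sin φ).
The central angle between the endpoints is δ = arccos(p₁·p₂) ≈ 0.946 rad (54.2°).
Interpolate at f = 1/4 with slerp weights a = sin((1−f)δ)/sin δ ≈ 0.803, b = sin(fδ)/sin δ ≈ 0.289.
p = a·p₁ + b·p₂ ≈ (0.901, -0.425, 0.085); φ = arcsin(p_z) ≈ 4.86°, λ = atan2(p_y, p_x) ≈ -25.22°.

≈ 5°N, 25°W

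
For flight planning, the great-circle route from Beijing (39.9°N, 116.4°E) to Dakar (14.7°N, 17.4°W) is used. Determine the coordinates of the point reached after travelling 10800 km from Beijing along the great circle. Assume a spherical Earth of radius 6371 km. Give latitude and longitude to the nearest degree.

≈ 25°N, 9°W

The haversine formula gives a central angle δ ≈ 1.929 rad (110.5°) between the endpoints. The total great-circle distance is δ·R ≈ 1.929 × 6371 ≈ 12291 km, so the target fraction is f = 10800/12291 ≈ 0.879.
Interpolate at f ≈ 0.879 with slerp weights a = sin((1−f)δ)/sin δ ≈ 0.248, b = sin(fδ)/sin δ ≈ 1.060.
p = a·p₁ + b·p₂ ≈ (0.894, -0.136, 0.428); φ = arcsin(p_z) ≈ 25.33°, λ = atan2(p_y, p_x) ≈ -8.67°.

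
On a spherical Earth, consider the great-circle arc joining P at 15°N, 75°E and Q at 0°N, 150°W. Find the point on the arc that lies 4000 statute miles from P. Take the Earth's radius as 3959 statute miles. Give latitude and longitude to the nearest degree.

The haversine formula gives a central angle δ ≈ 2.323 rad (133.1°) between the endpoints. The total great-circle distance is δ·R ≈ 2.323 × 3959 ≈ 9195 mi, so the target fraction is f = 4000/9195 ≈ 0.435.
Interpolate at f ≈ 0.435 with slerp weights a = sin((1−f)δ)/sin δ ≈ 1.324, b = sin(fδ)/sin δ ≈ 1.160.
p = a·p₁ + b·p₂ ≈ (-0.673, 0.655, 0.343); φ = arcsin(p_z) ≈ 20.03°, λ = atan2(p_y, p_x) ≈ 135.79°.

≈ 20°N, 136°E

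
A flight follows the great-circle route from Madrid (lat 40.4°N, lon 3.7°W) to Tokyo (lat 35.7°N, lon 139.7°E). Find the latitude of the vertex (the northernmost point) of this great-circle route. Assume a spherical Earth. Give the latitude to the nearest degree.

≈ 68°N

The great circle lies in the plane with unit normal n̂ = (p₁ × p₂)/|p₁ × p₂|.
Here n̂_z ≈ +0.371; the vertex latitude is φ_max = arccos|n̂_z| ≈ 68.2°.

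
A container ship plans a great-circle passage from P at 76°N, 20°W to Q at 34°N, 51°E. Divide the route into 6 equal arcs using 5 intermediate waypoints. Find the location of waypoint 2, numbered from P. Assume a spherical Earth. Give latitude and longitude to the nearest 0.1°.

≈ 66.0°N, 27.0°E

The haversine formula gives a central angle δ ≈ 0.917 rad (52.6°) between the endpoints.
Interpolate at f = 2/6 with slerp weights a = sin((1−f)δ)/sin δ ≈ 0.723, b = sin(fδ)/sin δ ≈ 0.379.
p = a·p₁ + b·p₂ ≈ (0.362, 0.184, 0.914); φ = arcsin(p_z) ≈ 66.02°, λ = atan2(p_y, p_x) ≈ 26.99°.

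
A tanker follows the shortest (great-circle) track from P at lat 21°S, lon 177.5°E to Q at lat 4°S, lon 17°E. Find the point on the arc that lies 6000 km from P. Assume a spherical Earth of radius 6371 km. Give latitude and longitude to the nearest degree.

Convert each endpoint to a unit vector on the sphere (x = cos φ cos λ, y = cos φ sin λ, z = sin φ).
The central angle between the endpoints is δ = arccos(p₁·p₂) ≈ 2.592 rad (148.5°). The total great-circle distance is δ·R ≈ 2.592 × 6371 ≈ 16515 km, so the target fraction is f = 6000/16515 ≈ 0.363.
Interpolate at f ≈ 0.363 with slerp weights a = sin((1−f)δ)/sin δ ≈ 1.909, b = sin(fδ)/sin δ ≈ 1.549.
p = a·p₁ + b·p₂ ≈ (-0.303, 0.529, -0.792); φ = arcsin(p_z) ≈ -52.40°, λ = atan2(p_y, p_x) ≈ 119.81°.

≈ lat 52°S, lon 120°E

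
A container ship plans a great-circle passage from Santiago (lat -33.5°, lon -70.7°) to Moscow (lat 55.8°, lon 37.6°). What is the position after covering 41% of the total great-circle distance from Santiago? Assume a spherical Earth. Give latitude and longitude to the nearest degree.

≈ lat 9°, lon -38°

Write both endpoints as unit vectors p₁, p₂ with components (cos φ cos λ, cos φ sin λ, sin φ).
The central angle between the endpoints is δ = arccos(p₁·p₂) ≈ 2.219 rad (127.1°).
Interpolate at f = 0.41 with slerp weights a = sin((1−f)δ)/sin δ ≈ 1.212, b = sin(fδ)/sin δ ≈ 0.990.
p = a·p₁ + b·p₂ ≈ (0.775, -0.614, 0.150); φ = arcsin(p_z) ≈ 8.64°, λ = atan2(p_y, p_x) ≈ -38.39°.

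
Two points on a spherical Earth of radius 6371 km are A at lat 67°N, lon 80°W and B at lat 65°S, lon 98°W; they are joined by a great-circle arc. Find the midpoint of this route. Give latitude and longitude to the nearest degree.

≈ lat 1°N, lon 89°W

Write both endpoints as unit vectors p₁, p₂ with components (cos φ cos λ, cos φ sin λ, sin φ).
The central angle between the endpoints is δ = arccos(p₁·p₂) ≈ 2.315 rad (132.6°).
Interpolate at f = 1/2 with slerp weights a = sin((1−f)δ)/sin δ ≈ 1.245, b = sin(fδ)/sin δ ≈ 1.245.
p = a·p₁ + b·p₂ ≈ (0.011, -1.000, 0.018); φ = arcsin(p_z) ≈ 1.01°, λ = atan2(p_y, p_x) ≈ -89.36°.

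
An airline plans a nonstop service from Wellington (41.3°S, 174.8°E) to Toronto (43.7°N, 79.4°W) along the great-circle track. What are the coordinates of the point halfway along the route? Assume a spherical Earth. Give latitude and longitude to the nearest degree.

≈ 2°N, 134°W

Convert each endpoint to a unit vector on the sphere (x = cos φ cos λ, y = cos φ sin λ, z = sin φ).
The central angle between the endpoints is δ = arccos(p₁·p₂) ≈ 2.219 rad (127.1°).
Interpolate at f = 1/2 with slerp weights a = sin((1−f)δ)/sin δ ≈ 1.123, b = sin(fδ)/sin δ ≈ 1.123.
p = a·p₁ + b·p₂ ≈ (-0.691, -0.722, 0.035); φ = arcsin(p_z) ≈ 1.99°, λ = atan2(p_y, p_x) ≈ -133.75°.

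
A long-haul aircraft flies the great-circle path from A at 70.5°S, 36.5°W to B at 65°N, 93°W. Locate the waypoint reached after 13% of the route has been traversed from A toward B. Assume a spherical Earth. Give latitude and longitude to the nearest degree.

≈ 54°S, 54°W

The haversine formula gives a central angle δ ≈ 2.460 rad (140.9°) between the endpoints.
Interpolate at f = 0.13 with slerp weights a = sin((1−f)δ)/sin δ ≈ 1.337, b = sin(fδ)/sin δ ≈ 0.499.
p = a·p₁ + b·p₂ ≈ (0.348, -0.476, -0.808); φ = arcsin(p_z) ≈ -53.89°, λ = atan2(p_y, p_x) ≈ -53.85°.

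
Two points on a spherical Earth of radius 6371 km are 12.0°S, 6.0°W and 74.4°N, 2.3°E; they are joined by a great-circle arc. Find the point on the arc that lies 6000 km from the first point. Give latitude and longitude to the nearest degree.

The haversine formula gives a central angle δ ≈ 1.511 rad (86.6°) between the endpoints. The total great-circle distance is δ·R ≈ 1.511 × 6371 ≈ 9625 km, so the target fraction is f = 6000/9625 ≈ 0.623.
Interpolate at f ≈ 0.623 with slerp weights a = sin((1−f)δ)/sin δ ≈ 0.540, b = sin(fδ)/sin δ ≈ 0.810.
p = a·p₁ + b·p₂ ≈ (0.743, -0.046, 0.668); φ = arcsin(p_z) ≈ 41.91°, λ = atan2(p_y, p_x) ≈ -3.58°.

≈ 42°N, 4°W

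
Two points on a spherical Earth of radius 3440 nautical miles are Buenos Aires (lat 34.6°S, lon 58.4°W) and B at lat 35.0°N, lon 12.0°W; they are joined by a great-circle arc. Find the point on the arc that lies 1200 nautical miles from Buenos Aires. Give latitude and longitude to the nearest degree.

≈ lat 18°S, lon 46°W

Convert each endpoint to a unit vector on the sphere (x = cos φ cos λ, y = cos φ sin λ, z = sin φ).
The central angle between the endpoints is δ = arccos(p₁·p₂) ≈ 1.431 rad (82.0°). The total great-circle distance is δ·R ≈ 1.431 × 3440 ≈ 4923 nmi, so the target fraction is f = 1200/4923 ≈ 0.244.
Interpolate at f ≈ 0.244 with slerp weights a = sin((1−f)δ)/sin δ ≈ 0.892, b = sin(fδ)/sin δ ≈ 0.345.
p = a·p₁ + b·p₂ ≈ (0.661, -0.684, -0.308); φ = arcsin(p_z) ≈ -17.96°, λ = atan2(p_y, p_x) ≈ -45.97°.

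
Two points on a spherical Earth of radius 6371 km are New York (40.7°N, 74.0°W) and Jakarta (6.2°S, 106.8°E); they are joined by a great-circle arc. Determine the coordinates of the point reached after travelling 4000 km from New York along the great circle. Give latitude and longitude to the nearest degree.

≈ 77°N, 78°W

Write both endpoints as unit vectors p₁, p₂ with components (cos φ cos λ, cos φ sin λ, sin φ).
The central angle between the endpoints is δ = arccos(p₁·p₂) ≈ 2.539 rad (145.5°). The total great-circle distance is δ·R ≈ 2.539 × 6371 ≈ 16178 km, so the target fraction is f = 4000/16178 ≈ 0.247.
Interpolate at f ≈ 0.247 with slerp weights a = sin((1−f)δ)/sin δ ≈ 1.664, b = sin(fδ)/sin δ ≈ 1.037.
p = a·p₁ + b·p₂ ≈ (0.050, -0.226, 0.973); φ = arcsin(p_z) ≈ 76.64°, λ = atan2(p_y, p_x) ≈ -77.57°.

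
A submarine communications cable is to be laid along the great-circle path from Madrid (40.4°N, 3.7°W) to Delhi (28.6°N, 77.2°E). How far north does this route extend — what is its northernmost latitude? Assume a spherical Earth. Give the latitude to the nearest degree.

≈ 43°N

The great circle lies in the plane with unit normal n̂ = (p₁ × p₂)/|p₁ × p₂|.
Here n̂_z ≈ +0.726; the vertex latitude is φ_max = arccos|n̂_z| ≈ 43.4°.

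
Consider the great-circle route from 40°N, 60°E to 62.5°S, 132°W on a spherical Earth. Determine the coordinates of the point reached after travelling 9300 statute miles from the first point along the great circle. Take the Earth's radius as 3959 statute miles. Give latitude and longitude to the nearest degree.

≈ 79°S, 179°E

From cos δ = sin φ₁ sin φ₂ + cos φ₁ cos φ₂ cos Δλ, the central angle is δ ≈ 2.729 rad (156.4°). The total great-circle distance is δ·R ≈ 2.729 × 3959 ≈ 10805 mi, so the target fraction is f = 9300/10805 ≈ 0.861.
Interpolate at f ≈ 0.861 with slerp weights a = sin((1−f)δ)/sin δ ≈ 0.926, b = sin(fδ)/sin δ ≈ 1.777.
p = a·p₁ + b·p₂ ≈ (-0.194, 0.004, -0.981); φ = arcsin(p_z) ≈ -78.79°, λ = atan2(p_y, p_x) ≈ 178.70°.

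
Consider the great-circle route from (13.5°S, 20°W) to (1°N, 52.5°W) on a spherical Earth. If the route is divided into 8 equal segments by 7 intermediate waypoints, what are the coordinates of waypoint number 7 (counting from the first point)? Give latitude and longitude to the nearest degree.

Write both endpoints as unit vectors p₁, p₂ with components (cos φ cos λ, cos φ sin λ, sin φ).
The central angle between the endpoints is δ = arccos(p₁·p₂) ≈ 0.617 rad (35.3°).
Interpolate at f = 7/8 with slerp weights a = sin((1−f)δ)/sin δ ≈ 0.133, b = sin(fδ)/sin δ ≈ 0.888.
p = a·p₁ + b·p₂ ≈ (0.662, -0.749, -0.016); φ = arcsin(p_z) ≈ -0.89°, λ = atan2(p_y, p_x) ≈ -48.51°.

≈ (1°S, 49°W)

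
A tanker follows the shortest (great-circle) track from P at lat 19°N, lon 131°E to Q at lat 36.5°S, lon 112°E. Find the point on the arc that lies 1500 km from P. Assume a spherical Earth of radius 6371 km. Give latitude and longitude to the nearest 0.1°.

The haversine formula gives a central angle δ ≈ 1.018 rad (58.3°) between the endpoints. The total great-circle distance is δ·R ≈ 1.018 × 6371 ≈ 6486 km, so the target fraction is f = 1500/6486 ≈ 0.231.
Interpolate at f ≈ 0.231 with slerp weights a = sin((1−f)δ)/sin δ ≈ 0.829, b = sin(fδ)/sin δ ≈ 0.274.
p = a·p₁ + b·p₂ ≈ (-0.596, 0.796, 0.107); φ = arcsin(p_z) ≈ 6.13°, λ = atan2(p_y, p_x) ≈ 126.86°.

≈ lat 6.1°N, lon 126.9°E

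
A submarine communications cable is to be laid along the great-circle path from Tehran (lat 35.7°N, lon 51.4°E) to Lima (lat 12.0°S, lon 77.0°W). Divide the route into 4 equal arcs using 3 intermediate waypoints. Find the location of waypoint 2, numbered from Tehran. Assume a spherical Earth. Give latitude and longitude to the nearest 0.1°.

Convert each endpoint to a unit vector on the sphere (x = cos φ cos λ, y = cos φ sin λ, z = sin φ).
The central angle between the endpoints is δ = arccos(p₁·p₂) ≈ 2.233 rad (127.9°).
Interpolate at f = 2/4 with slerp weights a = sin((1−f)δ)/sin δ ≈ 1.139, b = sin(fδ)/sin δ ≈ 1.139.
p = a·p₁ + b·p₂ ≈ (0.828, -0.363, 0.428); φ = arcsin(p_z) ≈ 25.34°, λ = atan2(p_y, p_x) ≈ -23.66°.

≈ lat 25.3°N, lon 23.7°W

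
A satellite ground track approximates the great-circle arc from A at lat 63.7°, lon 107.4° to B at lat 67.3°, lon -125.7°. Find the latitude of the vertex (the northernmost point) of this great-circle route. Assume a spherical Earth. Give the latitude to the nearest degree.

The great circle lies in the plane with unit normal n̂ = (p₁ × p₂)/|p₁ × p₂|.
Here n̂_z ≈ +0.198; the vertex latitude is φ_max = arccos|n̂_z| ≈ 78.6°.
Check via Clairaut: cos φ_max = |cos φ₁| · sin C = cos(63.7°)·sin(26.6°) ≈ 0.198, again giving ≈ 78.6°.

≈ 79°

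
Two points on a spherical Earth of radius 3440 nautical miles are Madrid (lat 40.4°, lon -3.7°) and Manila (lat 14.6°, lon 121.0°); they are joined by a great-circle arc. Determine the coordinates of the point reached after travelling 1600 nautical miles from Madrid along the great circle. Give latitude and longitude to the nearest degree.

Write both endpoints as unit vectors p₁, p₂ with components (cos φ cos λ, cos φ sin λ, sin φ).
The central angle between the endpoints is δ = arccos(p₁·p₂) ≈ 1.830 rad (104.8°). The total great-circle distance is δ·R ≈ 1.830 × 3440 ≈ 6295 nmi, so the target fraction is f = 1600/6295 ≈ 0.254.
Interpolate at f ≈ 0.254 with slerp weights a = sin((1−f)δ)/sin δ ≈ 1.013, b = sin(fδ)/sin δ ≈ 0.464.
p = a·p₁ + b·p₂ ≈ (0.538, 0.335, 0.773); φ = arcsin(p_z) ≈ 50.65°, λ = atan2(p_y, p_x) ≈ 31.91°.

≈ lat 51°, lon 32°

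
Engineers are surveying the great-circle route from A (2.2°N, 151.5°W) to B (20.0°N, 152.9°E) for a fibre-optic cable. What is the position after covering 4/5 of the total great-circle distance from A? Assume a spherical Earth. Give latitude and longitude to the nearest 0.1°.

≈ (17.5°N, 164.7°E)

Convert each endpoint to a unit vector on the sphere (x = cos φ cos λ, y = cos φ sin λ, z = sin φ).
The central angle between the endpoints is δ = arccos(p₁·p₂) ≈ 0.996 rad (57.1°).
Interpolate at f = 4/5 with slerp weights a = sin((1−f)δ)/sin δ ≈ 0.236, b = sin(fδ)/sin δ ≈ 0.852.
p = a·p₁ + b·p₂ ≈ (-0.920, 0.252, 0.300); φ = arcsin(p_z) ≈ 17.49°, λ = atan2(p_y, p_x) ≈ 164.66°.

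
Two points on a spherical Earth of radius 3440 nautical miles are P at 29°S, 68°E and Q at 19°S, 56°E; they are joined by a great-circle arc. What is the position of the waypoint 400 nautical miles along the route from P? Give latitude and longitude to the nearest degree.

≈ 25°S, 62°E

From cos δ = sin φ₁ sin φ₂ + cos φ₁ cos φ₂ cos Δλ, the central angle is δ ≈ 0.259 rad (14.8°). The total great-circle distance is δ·R ≈ 0.259 × 3440 ≈ 890 nmi, so the target fraction is f = 400/890 ≈ 0.450.
Interpolate at f ≈ 0.450 with slerp weights a = sin((1−f)δ)/sin δ ≈ 0.555, b = sin(fδ)/sin δ ≈ 0.454.
p = a·p₁ + b·p₂ ≈ (0.422, 0.805, -0.417); φ = arcsin(p_z) ≈ -24.62°, λ = atan2(p_y, p_x) ≈ 62.37°.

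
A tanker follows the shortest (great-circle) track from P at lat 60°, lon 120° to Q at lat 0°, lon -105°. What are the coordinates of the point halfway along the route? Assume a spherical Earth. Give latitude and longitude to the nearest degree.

The haversine formula gives a central angle δ ≈ 1.932 rad (110.7°) between the endpoints.
Interpolate at f = 1/2 with slerp weights a = sin((1−f)δ)/sin δ ≈ 0.879, b = sin(fδ)/sin δ ≈ 0.879.
p = a·p₁ + b·p₂ ≈ (-0.447, -0.469, 0.762); φ = arcsin(p_z) ≈ 49.61°, λ = atan2(p_y, p_x) ≈ -133.68°.

≈ lat 50°, lon -134°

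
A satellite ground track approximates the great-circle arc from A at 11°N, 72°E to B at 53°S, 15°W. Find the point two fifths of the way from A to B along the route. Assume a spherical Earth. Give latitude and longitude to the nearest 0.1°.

From cos δ = sin φ₁ sin φ₂ + cos φ₁ cos φ₂ cos Δλ, the central angle is δ ≈ 1.693 rad (97.0°).
Interpolate at f = 2/5 with slerp weights a = sin((1−f)δ)/sin δ ≈ 0.856, b = sin(fδ)/sin δ ≈ 0.631.
p = a·p₁ + b·p₂ ≈ (0.627, 0.701, -0.341); φ = arcsin(p_z) ≈ -19.92°, λ = atan2(p_y, p_x) ≈ 48.21°.

≈ 19.9°S, 48.2°E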